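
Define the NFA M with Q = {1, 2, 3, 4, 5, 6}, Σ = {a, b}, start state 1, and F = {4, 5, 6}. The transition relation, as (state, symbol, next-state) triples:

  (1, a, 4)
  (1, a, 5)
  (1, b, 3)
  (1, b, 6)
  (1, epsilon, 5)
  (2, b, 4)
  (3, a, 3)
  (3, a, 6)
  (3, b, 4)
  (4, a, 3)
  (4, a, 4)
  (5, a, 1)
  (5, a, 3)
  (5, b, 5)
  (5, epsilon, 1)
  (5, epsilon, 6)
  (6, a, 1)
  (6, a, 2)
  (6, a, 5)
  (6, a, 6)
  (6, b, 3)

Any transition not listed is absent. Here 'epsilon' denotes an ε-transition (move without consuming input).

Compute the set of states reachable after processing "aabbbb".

{1, 3, 4, 5, 6}

Start: ε-closure({1}) = {1, 5, 6}.
Read 'a': {1, 5, 6} → {1, 2, 3, 4, 5, 6}.
Read 'a': {1, 2, 3, 4, 5, 6} → {1, 2, 3, 4, 5, 6}.
Read 'b': {1, 2, 3, 4, 5, 6} → {1, 3, 4, 5, 6}.
Read 'b': {1, 3, 4, 5, 6} → {1, 3, 4, 5, 6}.
Read 'b': {1, 3, 4, 5, 6} → {1, 3, 4, 5, 6}.
Read 'b': {1, 3, 4, 5, 6} → {1, 3, 4, 5, 6}.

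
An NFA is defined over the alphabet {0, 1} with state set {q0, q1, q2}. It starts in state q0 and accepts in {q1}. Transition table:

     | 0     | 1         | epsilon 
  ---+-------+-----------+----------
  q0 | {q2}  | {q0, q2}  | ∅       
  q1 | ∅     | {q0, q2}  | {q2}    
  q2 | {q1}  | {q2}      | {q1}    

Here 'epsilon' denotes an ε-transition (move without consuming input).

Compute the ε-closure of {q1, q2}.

{q1, q2}

Begin with {q1, q2}.
No ε-moves leave this set, so the closure equals the set itself.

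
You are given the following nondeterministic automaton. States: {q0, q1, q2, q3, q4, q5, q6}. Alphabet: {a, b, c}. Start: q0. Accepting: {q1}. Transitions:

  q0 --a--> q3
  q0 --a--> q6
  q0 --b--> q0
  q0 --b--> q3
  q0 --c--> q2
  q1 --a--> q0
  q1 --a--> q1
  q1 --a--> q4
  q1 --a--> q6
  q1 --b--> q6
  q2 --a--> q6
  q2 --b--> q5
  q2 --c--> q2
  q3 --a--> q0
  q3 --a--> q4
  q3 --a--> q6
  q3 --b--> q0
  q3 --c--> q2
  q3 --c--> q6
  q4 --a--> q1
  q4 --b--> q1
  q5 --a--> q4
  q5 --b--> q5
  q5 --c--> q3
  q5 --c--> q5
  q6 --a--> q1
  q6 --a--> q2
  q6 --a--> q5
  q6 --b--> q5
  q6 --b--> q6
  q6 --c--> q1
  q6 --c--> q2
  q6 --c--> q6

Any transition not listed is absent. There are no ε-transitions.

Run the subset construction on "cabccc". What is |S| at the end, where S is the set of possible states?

5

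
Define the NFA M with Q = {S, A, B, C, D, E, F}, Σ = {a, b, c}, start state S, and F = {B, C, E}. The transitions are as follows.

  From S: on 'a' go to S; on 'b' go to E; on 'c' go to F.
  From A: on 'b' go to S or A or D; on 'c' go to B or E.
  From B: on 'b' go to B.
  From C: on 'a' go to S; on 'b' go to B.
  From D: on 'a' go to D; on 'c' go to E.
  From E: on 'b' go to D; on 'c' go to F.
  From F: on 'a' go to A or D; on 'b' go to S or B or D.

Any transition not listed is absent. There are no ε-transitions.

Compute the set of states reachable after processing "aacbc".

Start in {S}.
Read 'a': S→{S}; now {S}.
Read 'a': S→{S}; now {S}.
Read 'c': S→{F}; now {F}.
Read 'b': F→{S, B, D}; now {S, B, D}.
Read 'c': S→{F}, B→∅, D→{E}; now {E, F}.

{E, F}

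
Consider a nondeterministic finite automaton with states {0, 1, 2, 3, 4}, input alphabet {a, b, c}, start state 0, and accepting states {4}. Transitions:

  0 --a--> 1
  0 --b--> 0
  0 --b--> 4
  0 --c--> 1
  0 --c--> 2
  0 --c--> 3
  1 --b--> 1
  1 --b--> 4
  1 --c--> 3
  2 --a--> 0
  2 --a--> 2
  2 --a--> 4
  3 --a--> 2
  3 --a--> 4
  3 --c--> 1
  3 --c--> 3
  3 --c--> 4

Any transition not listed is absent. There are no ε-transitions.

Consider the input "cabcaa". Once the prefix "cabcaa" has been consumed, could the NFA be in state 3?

Start in {0}.
Read 'c': 0→{1, 2, 3}; now {1, 2, 3}.
Read 'a': 1→∅, 2→{0, 2, 4}, 3→{2, 4}; now {0, 2, 4}.
Read 'b': 0→{0, 4}, 2→∅, 4→∅; now {0, 4}.
Read 'c': 0→{1, 2, 3}, 4→∅; now {1, 2, 3}.
Read 'a': 1→∅, 2→{0, 2, 4}, 3→{2, 4}; now {0, 2, 4}.
Read 'a': 0→{1}, 2→{0, 2, 4}, 4→∅; now {0, 1, 2, 4}.
State 3 is not in {0, 1, 2, 4}.

No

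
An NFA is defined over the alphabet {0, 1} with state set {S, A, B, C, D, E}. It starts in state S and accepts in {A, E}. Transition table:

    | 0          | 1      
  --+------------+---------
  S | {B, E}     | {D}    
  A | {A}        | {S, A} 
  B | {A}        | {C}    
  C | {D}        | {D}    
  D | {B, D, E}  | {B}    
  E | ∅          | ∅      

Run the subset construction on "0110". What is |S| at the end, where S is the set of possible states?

Start in {S}.
Read '0': {S} → {B, E}.
Read '1': {B, E} → {C}.
Read '1': {C} → {D}.
Read '0': {D} → {B, D, E}.
That set has 3 states.

3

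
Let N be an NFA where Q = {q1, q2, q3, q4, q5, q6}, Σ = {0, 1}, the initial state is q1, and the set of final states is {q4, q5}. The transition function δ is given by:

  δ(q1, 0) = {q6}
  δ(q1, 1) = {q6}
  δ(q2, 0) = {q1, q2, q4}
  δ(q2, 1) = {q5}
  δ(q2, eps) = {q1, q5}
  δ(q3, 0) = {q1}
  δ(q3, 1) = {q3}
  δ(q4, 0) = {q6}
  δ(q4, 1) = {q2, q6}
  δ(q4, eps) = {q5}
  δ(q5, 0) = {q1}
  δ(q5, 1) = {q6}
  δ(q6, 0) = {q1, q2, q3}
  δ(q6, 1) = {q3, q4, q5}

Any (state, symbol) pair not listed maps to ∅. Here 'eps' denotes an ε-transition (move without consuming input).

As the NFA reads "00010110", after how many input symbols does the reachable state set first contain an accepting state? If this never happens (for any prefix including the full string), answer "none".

Start in {q1}.
Read '0': {q1} → {q6}.
Read '0': {q6} → {q1, q2, q3, q5}.
None of the earlier sets intersect F, but {q1, q2, q3, q5} does.

2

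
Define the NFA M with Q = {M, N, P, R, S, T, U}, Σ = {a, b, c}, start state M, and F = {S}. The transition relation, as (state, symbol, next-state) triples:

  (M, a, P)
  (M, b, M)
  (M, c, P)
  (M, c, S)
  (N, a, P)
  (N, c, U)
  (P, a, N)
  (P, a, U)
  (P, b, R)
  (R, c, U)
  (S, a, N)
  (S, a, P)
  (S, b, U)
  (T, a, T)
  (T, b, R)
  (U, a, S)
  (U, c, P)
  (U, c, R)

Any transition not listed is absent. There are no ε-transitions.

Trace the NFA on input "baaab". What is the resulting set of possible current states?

{R, U}

Start in {M}.
Read 'b': M→{M}; now {M}.
Read 'a': M→{P}; now {P}.
Read 'a': P→{N, U}; now {N, U}.
Read 'a': N→{P}, U→{S}; now {P, S}.
Read 'b': P→{R}, S→{U}; now {R, U}.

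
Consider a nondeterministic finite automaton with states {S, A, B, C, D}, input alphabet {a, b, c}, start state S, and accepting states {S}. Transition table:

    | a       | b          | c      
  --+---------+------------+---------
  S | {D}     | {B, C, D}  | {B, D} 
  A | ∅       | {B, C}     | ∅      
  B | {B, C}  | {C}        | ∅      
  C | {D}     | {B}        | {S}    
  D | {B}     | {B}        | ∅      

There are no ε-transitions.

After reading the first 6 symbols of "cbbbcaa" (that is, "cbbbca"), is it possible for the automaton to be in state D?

Start in {S}.
Read 'c': S→{B, D}; now {B, D}.
Read 'b': B→{C}, D→{B}; now {B, C}.
Read 'b': B→{C}, C→{B}; now {B, C}.
Read 'b': B→{C}, C→{B}; now {B, C}.
Read 'c': B→∅, C→{S}; now {S}.
Read 'a': S→{D}; now {D}.
State D is in {D}.

Yes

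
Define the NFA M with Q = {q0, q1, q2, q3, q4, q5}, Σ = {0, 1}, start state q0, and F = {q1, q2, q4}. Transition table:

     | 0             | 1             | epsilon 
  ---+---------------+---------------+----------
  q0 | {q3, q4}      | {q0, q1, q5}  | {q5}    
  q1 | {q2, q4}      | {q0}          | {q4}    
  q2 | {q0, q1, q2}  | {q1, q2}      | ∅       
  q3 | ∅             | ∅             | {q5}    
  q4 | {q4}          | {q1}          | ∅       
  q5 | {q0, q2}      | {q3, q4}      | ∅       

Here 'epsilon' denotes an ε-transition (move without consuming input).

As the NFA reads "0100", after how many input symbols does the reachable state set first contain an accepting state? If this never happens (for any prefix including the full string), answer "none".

1

Start: ε-closure({q0}) = {q0, q5}.
Read '0': {q0, q5} → {q0, q2, q3, q4, q5}.
None of the earlier sets intersect F, but {q0, q2, q3, q4, q5} does.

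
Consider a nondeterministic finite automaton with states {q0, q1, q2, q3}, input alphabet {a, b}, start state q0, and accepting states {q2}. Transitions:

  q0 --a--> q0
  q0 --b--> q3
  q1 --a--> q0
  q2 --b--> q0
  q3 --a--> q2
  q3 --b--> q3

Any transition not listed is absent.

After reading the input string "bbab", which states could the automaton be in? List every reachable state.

{q0}

Start in {q0}.
Read 'b': q0→{q3}; now {q3}.
Read 'b': q3→{q3}; now {q3}.
Read 'a': q3→{q2}; now {q2}.
Read 'b': q2→{q0}; now {q0}.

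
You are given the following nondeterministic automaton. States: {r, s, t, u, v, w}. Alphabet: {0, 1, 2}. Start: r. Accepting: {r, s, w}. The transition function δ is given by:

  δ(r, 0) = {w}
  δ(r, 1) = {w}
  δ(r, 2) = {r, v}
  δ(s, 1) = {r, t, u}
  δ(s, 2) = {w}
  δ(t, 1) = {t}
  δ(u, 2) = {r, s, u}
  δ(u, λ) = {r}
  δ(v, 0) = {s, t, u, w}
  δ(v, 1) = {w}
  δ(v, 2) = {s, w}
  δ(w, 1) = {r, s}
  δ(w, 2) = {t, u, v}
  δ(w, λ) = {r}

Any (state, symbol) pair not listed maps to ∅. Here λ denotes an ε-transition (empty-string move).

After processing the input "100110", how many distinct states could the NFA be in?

2

Start in {r}.
Read '1': {r} → {r, w}.
Read '0': {r, w} → {r, w}.
Read '0': {r, w} → {r, w}.
Read '1': {r, w} → {r, s, w}.
Read '1': {r, s, w} → {r, s, t, u, w}.
Read '0': {r, s, t, u, w} → {r, w}.
That set has 2 states.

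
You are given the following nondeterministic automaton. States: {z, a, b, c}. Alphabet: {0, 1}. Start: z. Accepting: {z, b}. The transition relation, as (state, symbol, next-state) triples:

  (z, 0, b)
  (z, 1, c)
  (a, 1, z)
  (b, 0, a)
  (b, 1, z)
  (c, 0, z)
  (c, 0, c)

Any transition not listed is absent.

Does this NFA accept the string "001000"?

No

Start in {z}.
Read '0': {z} → {b}.
Read '0': {b} → {a}.
Read '1': {a} → {z}.
Read '0': {z} → {b}.
Read '0': {b} → {a}.
Read '0': {a} → ∅.
The final set ∅ contains no accepting state.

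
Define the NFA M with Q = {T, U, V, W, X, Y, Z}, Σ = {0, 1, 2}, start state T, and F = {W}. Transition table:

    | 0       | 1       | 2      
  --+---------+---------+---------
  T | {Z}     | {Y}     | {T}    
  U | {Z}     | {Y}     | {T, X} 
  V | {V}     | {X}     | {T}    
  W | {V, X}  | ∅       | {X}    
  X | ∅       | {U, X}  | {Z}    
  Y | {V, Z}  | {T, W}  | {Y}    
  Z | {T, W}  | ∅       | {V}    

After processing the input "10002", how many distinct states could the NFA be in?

Start in {T}.
Read '1': T→{Y}; now {Y}.
Read '0': Y→{V, Z}; now {V, Z}.
Read '0': V→{V}, Z→{T, W}; now {T, V, W}.
Read '0': T→{Z}, V→{V}, W→{V, X}; now {V, X, Z}.
Read '2': V→{T}, X→{Z}, Z→{V}; now {T, V, Z}.
That set has 3 states.

3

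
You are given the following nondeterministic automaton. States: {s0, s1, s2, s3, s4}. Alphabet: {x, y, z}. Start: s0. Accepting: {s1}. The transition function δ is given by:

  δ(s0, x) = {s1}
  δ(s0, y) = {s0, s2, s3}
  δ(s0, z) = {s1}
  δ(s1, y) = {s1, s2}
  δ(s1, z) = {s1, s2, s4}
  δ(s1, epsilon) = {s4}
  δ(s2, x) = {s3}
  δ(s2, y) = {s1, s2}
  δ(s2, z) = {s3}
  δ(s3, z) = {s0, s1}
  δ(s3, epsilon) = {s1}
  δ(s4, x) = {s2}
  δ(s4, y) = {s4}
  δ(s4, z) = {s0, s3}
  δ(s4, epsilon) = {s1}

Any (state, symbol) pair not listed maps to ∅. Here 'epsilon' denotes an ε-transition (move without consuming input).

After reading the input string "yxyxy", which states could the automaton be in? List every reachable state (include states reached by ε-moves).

{s1, s2, s4}

Start in {s0}.
Read 'y': {s0} → {s0, s1, s2, s3, s4}.
Read 'x': {s0, s1, s2, s3, s4} → {s1, s2, s3, s4}.
Read 'y': {s1, s2, s3, s4} → {s1, s2, s4}.
Read 'x': {s1, s2, s4} → {s1, s2, s3, s4}.
Read 'y': {s1, s2, s3, s4} → {s1, s2, s4}.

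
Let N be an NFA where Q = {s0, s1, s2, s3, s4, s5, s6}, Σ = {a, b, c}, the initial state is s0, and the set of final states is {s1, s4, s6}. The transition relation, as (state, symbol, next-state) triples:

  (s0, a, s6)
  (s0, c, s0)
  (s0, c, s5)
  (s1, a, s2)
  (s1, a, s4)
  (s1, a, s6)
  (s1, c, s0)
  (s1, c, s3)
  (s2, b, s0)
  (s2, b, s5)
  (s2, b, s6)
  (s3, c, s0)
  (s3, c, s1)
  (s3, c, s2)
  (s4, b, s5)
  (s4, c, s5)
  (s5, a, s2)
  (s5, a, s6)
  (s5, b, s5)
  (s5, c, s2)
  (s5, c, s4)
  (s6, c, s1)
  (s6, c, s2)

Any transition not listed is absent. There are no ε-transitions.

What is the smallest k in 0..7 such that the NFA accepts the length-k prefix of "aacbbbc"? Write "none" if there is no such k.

Start in {s0}.
Read 'a': s0→{s6}; now {s6}.
None of the earlier sets intersect F, but {s6} does.

1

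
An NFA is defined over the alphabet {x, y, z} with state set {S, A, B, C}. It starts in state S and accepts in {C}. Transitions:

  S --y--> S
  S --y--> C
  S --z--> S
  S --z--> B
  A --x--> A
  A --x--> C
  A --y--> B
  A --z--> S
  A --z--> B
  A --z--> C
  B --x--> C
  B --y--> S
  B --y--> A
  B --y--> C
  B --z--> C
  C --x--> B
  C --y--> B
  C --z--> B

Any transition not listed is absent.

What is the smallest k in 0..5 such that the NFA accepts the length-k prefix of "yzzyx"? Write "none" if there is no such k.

Start in {S}.
Read 'y': S→{S, C}; now {S, C}.
None of the earlier sets intersect F, but {S, C} does.

1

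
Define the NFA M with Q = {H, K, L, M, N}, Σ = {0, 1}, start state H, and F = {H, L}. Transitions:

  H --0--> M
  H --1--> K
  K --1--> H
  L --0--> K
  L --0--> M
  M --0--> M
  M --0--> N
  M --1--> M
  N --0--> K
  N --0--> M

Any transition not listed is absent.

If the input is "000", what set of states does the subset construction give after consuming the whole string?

{K, M, N}

Start in {H}.
Read '0': {H} → {M}.
Read '0': {M} → {M, N}.
Read '0': {M, N} → {K, M, N}.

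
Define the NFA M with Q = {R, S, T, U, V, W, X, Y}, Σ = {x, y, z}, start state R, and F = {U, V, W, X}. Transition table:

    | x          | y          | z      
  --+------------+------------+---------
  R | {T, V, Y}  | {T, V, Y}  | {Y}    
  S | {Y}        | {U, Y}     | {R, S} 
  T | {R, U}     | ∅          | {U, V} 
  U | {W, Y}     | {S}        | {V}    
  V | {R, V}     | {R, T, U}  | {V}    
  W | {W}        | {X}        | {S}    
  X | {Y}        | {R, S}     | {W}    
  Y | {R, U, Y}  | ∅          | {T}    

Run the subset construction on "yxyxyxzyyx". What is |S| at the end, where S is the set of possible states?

5

Start in {R}.
Read 'y': {R} → {T, V, Y}.
Read 'x': {T, V, Y} → {R, U, V, Y}.
Read 'y': {R, U, V, Y} → {R, S, T, U, V, Y}.
Read 'x': {R, S, T, U, V, Y} → {R, T, U, V, W, Y}.
Read 'y': {R, T, U, V, W, Y} → {R, S, T, U, V, X, Y}.
Read 'x': {R, S, T, U, V, X, Y} → {R, T, U, V, W, Y}.
Read 'z': {R, T, U, V, W, Y} → {S, T, U, V, Y}.
Read 'y': {S, T, U, V, Y} → {R, S, T, U, Y}.
Read 'y': {R, S, T, U, Y} → {S, T, U, V, Y}.
Read 'x': {S, T, U, V, Y} → {R, U, V, W, Y}.
That set has 5 states.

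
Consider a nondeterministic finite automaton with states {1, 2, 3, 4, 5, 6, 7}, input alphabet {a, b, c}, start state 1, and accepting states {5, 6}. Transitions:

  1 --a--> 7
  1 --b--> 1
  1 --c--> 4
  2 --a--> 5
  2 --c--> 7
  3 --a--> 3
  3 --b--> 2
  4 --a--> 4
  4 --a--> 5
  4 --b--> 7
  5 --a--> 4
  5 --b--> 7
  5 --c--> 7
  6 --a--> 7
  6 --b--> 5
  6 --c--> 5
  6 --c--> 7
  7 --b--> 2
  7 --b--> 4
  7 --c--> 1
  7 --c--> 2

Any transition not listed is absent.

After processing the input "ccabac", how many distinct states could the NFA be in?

0

Start in {1}.
Read 'c': 1→{4}; now {4}.
Read 'c': 4→∅; now ∅.
The set is empty and remains empty for the remaining 4 symbols.
That set has 0 states.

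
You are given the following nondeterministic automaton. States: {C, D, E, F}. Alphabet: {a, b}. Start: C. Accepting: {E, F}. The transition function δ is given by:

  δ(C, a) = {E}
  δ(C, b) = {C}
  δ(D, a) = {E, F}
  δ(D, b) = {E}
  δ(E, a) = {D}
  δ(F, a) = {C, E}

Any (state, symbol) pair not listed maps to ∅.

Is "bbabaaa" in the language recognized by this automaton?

No

Start in {C}.
Read 'b': {C} → {C}.
Read 'b': {C} → {C}.
Read 'a': {C} → {E}.
Read 'b': {E} → ∅.
The set is empty and remains empty for the remaining 3 symbols.
The final set ∅ contains no accepting state.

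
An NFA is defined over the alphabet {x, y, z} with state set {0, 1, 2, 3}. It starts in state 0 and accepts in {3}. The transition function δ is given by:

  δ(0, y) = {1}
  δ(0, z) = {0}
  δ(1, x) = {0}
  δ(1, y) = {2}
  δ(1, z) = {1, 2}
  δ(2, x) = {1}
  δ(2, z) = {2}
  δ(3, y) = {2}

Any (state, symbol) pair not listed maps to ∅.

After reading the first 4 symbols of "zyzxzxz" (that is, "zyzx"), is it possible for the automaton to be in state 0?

Yes

Start in {0}.
Read 'z': 0→{0}; now {0}.
Read 'y': 0→{1}; now {1}.
Read 'z': 1→{1, 2}; now {1, 2}.
Read 'x': 1→{0}, 2→{1}; now {0, 1}.
State 0 is in {0, 1}.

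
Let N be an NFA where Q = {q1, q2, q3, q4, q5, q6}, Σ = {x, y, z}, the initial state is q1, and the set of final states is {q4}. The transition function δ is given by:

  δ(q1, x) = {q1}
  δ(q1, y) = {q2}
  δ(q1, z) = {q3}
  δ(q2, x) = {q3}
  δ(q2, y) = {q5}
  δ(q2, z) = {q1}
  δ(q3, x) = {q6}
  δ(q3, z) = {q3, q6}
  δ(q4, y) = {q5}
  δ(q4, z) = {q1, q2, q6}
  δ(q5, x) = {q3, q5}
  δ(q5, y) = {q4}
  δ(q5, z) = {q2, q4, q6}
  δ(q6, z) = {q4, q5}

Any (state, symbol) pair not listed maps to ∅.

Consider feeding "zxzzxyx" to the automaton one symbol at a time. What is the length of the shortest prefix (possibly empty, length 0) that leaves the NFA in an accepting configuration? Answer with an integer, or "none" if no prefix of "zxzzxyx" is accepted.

3

Start in {q1}.
Read 'z': {q1} → {q3}.
Read 'x': {q3} → {q6}.
Read 'z': {q6} → {q4, q5}.
None of the earlier sets intersect F, but {q4, q5} does.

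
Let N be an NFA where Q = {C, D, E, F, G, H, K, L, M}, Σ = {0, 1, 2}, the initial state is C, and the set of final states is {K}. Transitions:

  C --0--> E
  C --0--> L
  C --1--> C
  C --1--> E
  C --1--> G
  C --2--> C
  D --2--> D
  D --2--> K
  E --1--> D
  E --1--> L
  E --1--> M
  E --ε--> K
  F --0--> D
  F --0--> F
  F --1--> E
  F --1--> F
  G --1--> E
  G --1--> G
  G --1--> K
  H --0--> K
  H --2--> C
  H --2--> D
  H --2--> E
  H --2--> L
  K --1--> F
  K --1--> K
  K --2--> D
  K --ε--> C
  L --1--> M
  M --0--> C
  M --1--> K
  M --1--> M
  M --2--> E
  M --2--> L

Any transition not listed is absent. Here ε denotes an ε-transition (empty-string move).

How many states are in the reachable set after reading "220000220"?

4

Start in {C}.
Read '2': {C} → {C}.
Read '2': {C} → {C}.
Read '0': {C} → {C, E, K, L}.
Read '0': {C, E, K, L} → {C, E, K, L}.
Read '0': {C, E, K, L} → {C, E, K, L}.
Read '0': {C, E, K, L} → {C, E, K, L}.
Read '2': {C, E, K, L} → {C, D}.
Read '2': {C, D} → {C, D, K}.
Read '0': {C, D, K} → {C, E, K, L}.
That set has 4 states.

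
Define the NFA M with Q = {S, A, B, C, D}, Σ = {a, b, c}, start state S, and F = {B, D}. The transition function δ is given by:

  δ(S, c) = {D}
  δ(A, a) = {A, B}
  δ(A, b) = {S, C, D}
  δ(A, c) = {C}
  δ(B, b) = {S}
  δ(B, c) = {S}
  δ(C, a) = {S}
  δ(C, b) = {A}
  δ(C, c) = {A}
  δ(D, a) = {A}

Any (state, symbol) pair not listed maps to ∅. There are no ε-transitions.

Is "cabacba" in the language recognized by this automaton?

Yes

Start in {S}.
Read 'c': S→{D}; now {D}.
Read 'a': D→{A}; now {A}.
Read 'b': A→{S, C, D}; now {S, C, D}.
Read 'a': S→∅, C→{S}, D→{A}; now {S, A}.
Read 'c': S→{D}, A→{C}; now {C, D}.
Read 'b': C→{A}, D→∅; now {A}.
Read 'a': A→{A, B}; now {A, B}.
The final set {A, B} contains the accepting state B.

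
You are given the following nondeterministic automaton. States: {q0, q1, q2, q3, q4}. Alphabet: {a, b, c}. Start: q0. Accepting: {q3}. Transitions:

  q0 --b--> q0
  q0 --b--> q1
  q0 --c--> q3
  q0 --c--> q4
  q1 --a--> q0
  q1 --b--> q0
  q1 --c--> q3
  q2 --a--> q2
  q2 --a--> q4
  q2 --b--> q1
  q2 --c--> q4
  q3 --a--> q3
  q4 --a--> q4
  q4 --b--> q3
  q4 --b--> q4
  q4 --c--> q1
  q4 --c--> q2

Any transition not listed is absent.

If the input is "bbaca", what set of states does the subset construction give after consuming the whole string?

{q3, q4}

Start in {q0}.
Read 'b': {q0} → {q0, q1}.
Read 'b': {q0, q1} → {q0, q1}.
Read 'a': {q0, q1} → {q0}.
Read 'c': {q0} → {q3, q4}.
Read 'a': {q3, q4} → {q3, q4}.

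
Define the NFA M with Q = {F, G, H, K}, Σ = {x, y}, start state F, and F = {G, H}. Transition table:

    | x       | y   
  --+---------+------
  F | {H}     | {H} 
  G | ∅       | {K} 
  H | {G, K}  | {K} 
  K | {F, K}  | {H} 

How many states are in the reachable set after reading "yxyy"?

Start in {F}.
Read 'y': F→{H}; now {H}.
Read 'x': H→{G, K}; now {G, K}.
Read 'y': G→{K}, K→{H}; now {H, K}.
Read 'y': H→{K}, K→{H}; now {H, K}.
That set has 2 states.

2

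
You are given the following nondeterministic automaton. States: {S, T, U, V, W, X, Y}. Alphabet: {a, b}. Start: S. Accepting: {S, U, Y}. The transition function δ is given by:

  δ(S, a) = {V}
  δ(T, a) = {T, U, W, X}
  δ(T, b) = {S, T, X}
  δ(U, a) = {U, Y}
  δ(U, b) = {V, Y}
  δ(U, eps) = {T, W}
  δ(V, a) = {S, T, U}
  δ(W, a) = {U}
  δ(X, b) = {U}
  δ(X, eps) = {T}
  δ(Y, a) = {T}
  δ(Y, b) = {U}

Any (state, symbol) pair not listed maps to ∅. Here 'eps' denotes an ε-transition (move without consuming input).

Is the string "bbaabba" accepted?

No

Start in {S}.
Read 'b': {S} → ∅.
The set is empty and remains empty for the remaining 6 symbols.
The final set ∅ contains no accepting state.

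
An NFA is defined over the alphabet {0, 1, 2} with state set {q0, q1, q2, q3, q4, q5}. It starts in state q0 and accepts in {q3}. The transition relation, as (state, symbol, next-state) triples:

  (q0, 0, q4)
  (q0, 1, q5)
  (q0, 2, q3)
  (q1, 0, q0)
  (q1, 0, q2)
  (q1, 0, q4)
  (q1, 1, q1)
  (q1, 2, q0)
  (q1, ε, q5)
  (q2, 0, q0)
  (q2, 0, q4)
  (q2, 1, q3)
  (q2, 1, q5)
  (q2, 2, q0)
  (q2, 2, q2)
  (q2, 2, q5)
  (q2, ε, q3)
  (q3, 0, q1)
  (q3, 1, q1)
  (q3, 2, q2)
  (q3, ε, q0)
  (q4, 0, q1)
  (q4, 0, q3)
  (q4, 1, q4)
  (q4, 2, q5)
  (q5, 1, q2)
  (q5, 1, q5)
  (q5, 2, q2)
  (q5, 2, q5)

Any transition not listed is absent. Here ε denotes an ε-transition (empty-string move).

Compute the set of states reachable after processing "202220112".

{q0, q2, q3, q5}

Start in {q0}.
Read '2': {q0} → {q0, q3}.
Read '0': {q0, q3} → {q1, q4, q5}.
Read '2': {q1, q4, q5} → {q0, q2, q3, q5}.
Read '2': {q0, q2, q3, q5} → {q0, q2, q3, q5}.
Read '2': {q0, q2, q3, q5} → {q0, q2, q3, q5}.
Read '0': {q0, q2, q3, q5} → {q0, q1, q4, q5}.
Read '1': {q0, q1, q4, q5} → {q0, q1, q2, q3, q4, q5}.
Read '1': {q0, q1, q2, q3, q4, q5} → {q0, q1, q2, q3, q4, q5}.
Read '2': {q0, q1, q2, q3, q4, q5} → {q0, q2, q3, q5}.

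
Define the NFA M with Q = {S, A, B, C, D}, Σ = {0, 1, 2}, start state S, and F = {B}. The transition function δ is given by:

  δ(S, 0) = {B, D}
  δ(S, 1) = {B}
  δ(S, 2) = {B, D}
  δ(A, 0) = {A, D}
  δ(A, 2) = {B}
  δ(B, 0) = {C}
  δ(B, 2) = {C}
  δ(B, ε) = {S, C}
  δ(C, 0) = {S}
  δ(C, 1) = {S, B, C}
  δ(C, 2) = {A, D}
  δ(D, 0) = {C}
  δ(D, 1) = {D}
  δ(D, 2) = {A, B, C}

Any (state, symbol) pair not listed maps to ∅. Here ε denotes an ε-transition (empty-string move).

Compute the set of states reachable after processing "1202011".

Start in {S}.
Read '1': {S} → {S, B, C}.
Read '2': {S, B, C} → {S, A, B, C, D}.
Read '0': {S, A, B, C, D} → {S, A, B, C, D}.
Read '2': {S, A, B, C, D} → {S, A, B, C, D}.
Read '0': {S, A, B, C, D} → {S, A, B, C, D}.
Read '1': {S, A, B, C, D} → {S, B, C, D}.
Read '1': {S, B, C, D} → {S, B, C, D}.

{S, B, C, D}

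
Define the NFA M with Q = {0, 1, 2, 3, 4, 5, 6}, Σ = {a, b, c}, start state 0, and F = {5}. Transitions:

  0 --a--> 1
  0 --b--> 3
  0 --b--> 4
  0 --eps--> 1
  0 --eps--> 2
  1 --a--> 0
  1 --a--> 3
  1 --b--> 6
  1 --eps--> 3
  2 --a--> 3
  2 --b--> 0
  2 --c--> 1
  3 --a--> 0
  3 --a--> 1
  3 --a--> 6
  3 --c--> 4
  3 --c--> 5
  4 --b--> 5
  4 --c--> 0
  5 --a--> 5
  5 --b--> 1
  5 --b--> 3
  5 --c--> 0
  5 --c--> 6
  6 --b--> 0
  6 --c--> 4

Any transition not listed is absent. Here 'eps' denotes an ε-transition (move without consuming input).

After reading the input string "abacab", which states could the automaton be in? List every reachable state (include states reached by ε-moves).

{0, 1, 2, 3, 4, 6}

Start: ε-closure({0}) = {0, 1, 2, 3}.
Read 'a': {0, 1, 2, 3} → {0, 1, 2, 3, 6}.
Read 'b': {0, 1, 2, 3, 6} → {0, 1, 2, 3, 4, 6}.
Read 'a': {0, 1, 2, 3, 4, 6} → {0, 1, 2, 3, 6}.
Read 'c': {0, 1, 2, 3, 6} → {1, 3, 4, 5}.
Read 'a': {1, 3, 4, 5} → {0, 1, 2, 3, 5, 6}.
Read 'b': {0, 1, 2, 3, 5, 6} → {0, 1, 2, 3, 4, 6}.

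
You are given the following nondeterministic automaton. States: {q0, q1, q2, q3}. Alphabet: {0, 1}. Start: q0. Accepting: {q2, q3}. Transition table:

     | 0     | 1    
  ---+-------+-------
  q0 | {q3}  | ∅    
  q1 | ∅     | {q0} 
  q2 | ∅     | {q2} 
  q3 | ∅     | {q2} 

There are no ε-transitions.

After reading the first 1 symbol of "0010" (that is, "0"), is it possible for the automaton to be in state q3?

Start in {q0}.
Read '0': q0→{q3}; now {q3}.
State q3 is in {q3}.

Yes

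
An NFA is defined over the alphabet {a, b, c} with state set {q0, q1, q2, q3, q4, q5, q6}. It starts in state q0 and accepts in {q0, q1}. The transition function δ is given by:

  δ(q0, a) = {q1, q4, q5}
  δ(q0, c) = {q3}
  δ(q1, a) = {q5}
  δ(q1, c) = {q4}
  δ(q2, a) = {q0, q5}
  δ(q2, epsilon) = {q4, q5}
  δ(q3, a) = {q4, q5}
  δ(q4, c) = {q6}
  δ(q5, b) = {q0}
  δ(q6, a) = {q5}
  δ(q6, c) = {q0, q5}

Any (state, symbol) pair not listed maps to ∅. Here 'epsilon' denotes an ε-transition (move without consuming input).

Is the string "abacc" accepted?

Start in {q0}.
Read 'a': {q0} → {q1, q4, q5}.
Read 'b': {q1, q4, q5} → {q0}.
Read 'a': {q0} → {q1, q4, q5}.
Read 'c': {q1, q4, q5} → {q4, q6}.
Read 'c': {q4, q6} → {q0, q5, q6}.
The final set {q0, q5, q6} contains the accepting state q0.

Yes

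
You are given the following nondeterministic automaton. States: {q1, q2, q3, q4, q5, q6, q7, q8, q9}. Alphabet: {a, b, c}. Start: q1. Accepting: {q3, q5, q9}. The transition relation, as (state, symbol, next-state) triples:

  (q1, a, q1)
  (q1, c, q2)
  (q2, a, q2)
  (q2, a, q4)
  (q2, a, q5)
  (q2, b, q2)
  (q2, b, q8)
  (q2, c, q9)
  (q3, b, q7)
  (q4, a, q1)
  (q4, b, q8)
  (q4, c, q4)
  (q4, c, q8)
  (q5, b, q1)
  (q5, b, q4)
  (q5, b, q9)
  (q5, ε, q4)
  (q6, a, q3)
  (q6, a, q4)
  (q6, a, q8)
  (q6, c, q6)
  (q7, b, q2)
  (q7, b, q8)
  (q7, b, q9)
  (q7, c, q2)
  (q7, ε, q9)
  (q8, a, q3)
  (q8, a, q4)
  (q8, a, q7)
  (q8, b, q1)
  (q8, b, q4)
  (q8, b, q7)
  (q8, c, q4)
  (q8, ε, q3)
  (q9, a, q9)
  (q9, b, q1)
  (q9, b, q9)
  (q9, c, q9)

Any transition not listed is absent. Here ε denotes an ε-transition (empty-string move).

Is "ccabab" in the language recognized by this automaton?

Yes

Start in {q1}.
Read 'c': q1→{q2}; now {q2}.
Read 'c': q2→{q9}; now {q9}.
Read 'a': q9→{q9}; now {q9}.
Read 'b': q9→{q1, q9}; now {q1, q9}.
Read 'a': q1→{q1}, q9→{q9}; now {q1, q9}.
Read 'b': q1→∅, q9→{q1, q9}; now {q1, q9}.
The final set {q1, q9} contains the accepting state q9.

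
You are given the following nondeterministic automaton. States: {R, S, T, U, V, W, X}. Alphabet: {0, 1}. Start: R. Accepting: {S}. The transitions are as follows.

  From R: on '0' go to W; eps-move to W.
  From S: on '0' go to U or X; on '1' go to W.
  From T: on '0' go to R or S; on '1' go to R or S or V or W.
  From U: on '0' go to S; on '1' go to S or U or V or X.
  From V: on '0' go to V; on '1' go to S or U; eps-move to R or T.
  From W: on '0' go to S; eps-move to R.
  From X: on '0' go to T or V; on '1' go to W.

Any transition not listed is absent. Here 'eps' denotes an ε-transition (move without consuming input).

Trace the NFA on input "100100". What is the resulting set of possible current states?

∅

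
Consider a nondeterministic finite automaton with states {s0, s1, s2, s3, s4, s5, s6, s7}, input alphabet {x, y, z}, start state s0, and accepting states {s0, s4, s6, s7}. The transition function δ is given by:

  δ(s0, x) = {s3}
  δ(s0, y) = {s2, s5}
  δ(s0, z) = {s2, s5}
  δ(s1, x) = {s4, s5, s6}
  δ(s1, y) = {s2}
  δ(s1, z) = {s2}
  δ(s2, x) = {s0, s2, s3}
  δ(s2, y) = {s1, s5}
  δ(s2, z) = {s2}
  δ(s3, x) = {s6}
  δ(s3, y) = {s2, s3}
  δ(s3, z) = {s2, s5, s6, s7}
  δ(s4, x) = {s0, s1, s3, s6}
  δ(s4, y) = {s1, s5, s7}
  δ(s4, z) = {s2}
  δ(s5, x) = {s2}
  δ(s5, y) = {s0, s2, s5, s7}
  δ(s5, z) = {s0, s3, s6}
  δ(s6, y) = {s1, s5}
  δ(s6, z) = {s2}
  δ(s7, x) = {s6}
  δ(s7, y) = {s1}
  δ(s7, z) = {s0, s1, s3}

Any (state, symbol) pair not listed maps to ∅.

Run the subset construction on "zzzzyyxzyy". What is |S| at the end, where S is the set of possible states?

6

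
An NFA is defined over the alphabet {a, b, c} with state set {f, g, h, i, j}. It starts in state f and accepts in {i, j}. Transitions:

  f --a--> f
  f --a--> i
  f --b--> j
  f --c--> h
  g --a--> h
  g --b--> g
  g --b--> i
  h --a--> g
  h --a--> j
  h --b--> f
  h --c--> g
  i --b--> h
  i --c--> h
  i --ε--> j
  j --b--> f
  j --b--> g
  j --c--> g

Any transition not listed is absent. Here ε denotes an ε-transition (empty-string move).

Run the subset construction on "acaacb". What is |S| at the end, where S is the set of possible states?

3

Start in {f}.
Read 'a': f→{f, i}; union {f, i}; ε-closure = {f, i, j}.
Read 'c': f→{h}, i→{h}, j→{g}; now {g, h}.
Read 'a': g→{h}, h→{g, j}; now {g, h, j}.
Read 'a': g→{h}, h→{g, j}, j→∅; now {g, h, j}.
Read 'c': g→∅, h→{g}, j→{g}; now {g}.
Read 'b': g→{g, i}; union {g, i}; ε-closure = {g, i, j}.
That set has 3 states.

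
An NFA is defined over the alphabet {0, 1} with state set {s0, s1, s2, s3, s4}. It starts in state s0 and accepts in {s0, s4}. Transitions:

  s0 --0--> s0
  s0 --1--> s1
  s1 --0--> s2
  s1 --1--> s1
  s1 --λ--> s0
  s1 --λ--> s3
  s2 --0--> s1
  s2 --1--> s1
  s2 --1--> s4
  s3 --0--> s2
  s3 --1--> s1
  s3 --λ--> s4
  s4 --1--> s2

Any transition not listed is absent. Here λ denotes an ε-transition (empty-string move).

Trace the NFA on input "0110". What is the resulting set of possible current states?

Start in {s0}.
Read '0': {s0} → {s0}.
Read '1': {s0} → {s0, s1, s3, s4}.
Read '1': {s0, s1, s3, s4} → {s0, s1, s2, s3, s4}.
Read '0': {s0, s1, s2, s3, s4} → {s0, s1, s2, s3, s4}.

{s0, s1, s2, s3, s4}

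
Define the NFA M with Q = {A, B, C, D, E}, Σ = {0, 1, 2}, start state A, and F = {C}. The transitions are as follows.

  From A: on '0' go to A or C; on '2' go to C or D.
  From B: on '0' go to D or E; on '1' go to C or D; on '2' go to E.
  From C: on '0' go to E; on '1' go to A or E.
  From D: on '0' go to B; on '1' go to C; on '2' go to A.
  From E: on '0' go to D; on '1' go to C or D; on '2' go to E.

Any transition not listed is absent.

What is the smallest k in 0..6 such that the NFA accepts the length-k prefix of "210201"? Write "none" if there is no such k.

1

Start in {A}.
Read '2': {A} → {C, D}.
None of the earlier sets intersect F, but {C, D} does.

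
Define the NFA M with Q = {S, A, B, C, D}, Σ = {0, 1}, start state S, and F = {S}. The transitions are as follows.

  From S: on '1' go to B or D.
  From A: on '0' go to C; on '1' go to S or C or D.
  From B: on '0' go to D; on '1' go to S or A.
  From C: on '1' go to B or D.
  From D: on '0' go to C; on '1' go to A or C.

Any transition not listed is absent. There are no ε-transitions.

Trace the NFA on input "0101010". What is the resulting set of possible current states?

∅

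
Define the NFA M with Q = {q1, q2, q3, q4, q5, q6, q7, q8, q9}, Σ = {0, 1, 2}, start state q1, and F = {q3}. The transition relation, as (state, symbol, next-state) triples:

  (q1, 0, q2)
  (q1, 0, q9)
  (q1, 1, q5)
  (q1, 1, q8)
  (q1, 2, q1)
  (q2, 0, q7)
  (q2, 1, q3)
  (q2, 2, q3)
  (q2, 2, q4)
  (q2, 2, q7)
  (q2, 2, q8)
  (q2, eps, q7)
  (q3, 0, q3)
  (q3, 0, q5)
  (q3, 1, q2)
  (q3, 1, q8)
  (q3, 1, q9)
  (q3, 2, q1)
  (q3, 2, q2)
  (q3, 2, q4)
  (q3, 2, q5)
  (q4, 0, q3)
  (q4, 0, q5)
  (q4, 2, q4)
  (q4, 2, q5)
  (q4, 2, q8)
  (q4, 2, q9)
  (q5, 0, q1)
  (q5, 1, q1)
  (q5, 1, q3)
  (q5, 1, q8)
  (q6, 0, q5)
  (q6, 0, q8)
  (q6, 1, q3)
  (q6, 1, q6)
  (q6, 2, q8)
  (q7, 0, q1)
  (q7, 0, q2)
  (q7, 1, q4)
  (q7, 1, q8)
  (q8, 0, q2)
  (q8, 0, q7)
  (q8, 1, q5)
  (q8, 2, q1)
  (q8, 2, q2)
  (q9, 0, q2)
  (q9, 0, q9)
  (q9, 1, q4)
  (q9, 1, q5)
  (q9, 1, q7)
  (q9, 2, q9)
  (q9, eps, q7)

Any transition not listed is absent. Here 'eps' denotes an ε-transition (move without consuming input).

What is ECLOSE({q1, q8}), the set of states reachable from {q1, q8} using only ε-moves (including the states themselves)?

{q1, q8}

Begin with {q1, q8}.
No ε-moves leave this set, so the closure equals the set itself.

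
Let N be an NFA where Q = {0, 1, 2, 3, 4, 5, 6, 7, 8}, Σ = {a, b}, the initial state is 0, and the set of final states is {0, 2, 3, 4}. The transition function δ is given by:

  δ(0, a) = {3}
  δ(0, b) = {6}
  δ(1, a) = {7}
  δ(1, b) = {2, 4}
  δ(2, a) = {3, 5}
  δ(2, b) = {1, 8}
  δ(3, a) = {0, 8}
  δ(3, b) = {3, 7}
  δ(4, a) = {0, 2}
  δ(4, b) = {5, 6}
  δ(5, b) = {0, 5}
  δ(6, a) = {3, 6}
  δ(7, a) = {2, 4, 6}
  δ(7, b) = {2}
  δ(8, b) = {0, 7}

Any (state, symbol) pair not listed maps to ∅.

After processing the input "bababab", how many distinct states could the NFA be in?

7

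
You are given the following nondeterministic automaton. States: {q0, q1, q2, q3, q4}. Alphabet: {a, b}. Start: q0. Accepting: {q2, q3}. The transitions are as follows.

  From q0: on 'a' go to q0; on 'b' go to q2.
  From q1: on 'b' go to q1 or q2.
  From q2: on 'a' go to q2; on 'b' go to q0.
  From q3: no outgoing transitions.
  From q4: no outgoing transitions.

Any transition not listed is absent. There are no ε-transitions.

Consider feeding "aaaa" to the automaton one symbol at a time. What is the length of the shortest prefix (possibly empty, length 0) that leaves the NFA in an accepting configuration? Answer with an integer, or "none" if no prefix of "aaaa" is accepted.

none

Start in {q0}.
Read 'a': q0→{q0}; now {q0}.
Read 'a': q0→{q0}; now {q0}.
Read 'a': q0→{q0}; now {q0}.
Read 'a': q0→{q0}; now {q0}.
No reachable set along the way intersects F.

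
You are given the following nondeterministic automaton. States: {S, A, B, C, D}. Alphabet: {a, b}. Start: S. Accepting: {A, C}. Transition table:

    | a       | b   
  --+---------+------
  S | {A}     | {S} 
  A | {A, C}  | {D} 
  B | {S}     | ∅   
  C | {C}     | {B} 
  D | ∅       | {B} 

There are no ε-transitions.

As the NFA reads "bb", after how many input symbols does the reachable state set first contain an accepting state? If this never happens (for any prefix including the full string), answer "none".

Start in {S}.
Read 'b': S→{S}; now {S}.
Read 'b': S→{S}; now {S}.
No reachable set along the way intersects F.

none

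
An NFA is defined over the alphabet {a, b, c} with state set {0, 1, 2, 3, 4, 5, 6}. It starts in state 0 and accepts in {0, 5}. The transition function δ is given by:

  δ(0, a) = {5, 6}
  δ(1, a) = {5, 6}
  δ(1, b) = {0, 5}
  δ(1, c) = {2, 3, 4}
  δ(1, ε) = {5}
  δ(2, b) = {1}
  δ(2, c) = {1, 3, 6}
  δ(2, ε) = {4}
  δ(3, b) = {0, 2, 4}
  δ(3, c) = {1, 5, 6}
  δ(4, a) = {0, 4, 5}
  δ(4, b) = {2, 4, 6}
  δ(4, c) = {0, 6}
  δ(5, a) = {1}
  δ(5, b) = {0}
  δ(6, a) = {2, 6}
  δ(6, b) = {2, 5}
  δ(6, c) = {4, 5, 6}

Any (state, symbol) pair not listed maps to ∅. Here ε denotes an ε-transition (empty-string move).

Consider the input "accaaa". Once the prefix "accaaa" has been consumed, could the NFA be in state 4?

Yes

Start in {0}.
Read 'a': {0} → {5, 6}.
Read 'c': {5, 6} → {4, 5, 6}.
Read 'c': {4, 5, 6} → {0, 4, 5, 6}.
Read 'a': {0, 4, 5, 6} → {0, 1, 2, 4, 5, 6}.
Read 'a': {0, 1, 2, 4, 5, 6} → {0, 1, 2, 4, 5, 6}.
Read 'a': {0, 1, 2, 4, 5, 6} → {0, 1, 2, 4, 5, 6}.
State 4 is in {0, 1, 2, 4, 5, 6}.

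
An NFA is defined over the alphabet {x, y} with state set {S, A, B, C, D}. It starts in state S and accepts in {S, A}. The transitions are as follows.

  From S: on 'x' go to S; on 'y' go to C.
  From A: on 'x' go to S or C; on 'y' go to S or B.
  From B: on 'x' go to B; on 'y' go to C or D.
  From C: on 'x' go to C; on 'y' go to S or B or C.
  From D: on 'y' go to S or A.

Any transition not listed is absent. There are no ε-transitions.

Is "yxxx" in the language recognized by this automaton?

No

Start in {S}.
Read 'y': S→{C}; now {C}.
Read 'x': C→{C}; now {C}.
Read 'x': C→{C}; now {C}.
Read 'x': C→{C}; now {C}.
The final set {C} contains no accepting state.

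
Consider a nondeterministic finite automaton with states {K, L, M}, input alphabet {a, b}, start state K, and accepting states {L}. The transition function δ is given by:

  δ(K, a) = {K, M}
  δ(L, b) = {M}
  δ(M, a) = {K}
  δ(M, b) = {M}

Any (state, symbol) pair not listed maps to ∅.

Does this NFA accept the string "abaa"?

Start in {K}.
Read 'a': {K} → {K, M}.
Read 'b': {K, M} → {M}.
Read 'a': {M} → {K}.
Read 'a': {K} → {K, M}.
The final set {K, M} contains no accepting state.

No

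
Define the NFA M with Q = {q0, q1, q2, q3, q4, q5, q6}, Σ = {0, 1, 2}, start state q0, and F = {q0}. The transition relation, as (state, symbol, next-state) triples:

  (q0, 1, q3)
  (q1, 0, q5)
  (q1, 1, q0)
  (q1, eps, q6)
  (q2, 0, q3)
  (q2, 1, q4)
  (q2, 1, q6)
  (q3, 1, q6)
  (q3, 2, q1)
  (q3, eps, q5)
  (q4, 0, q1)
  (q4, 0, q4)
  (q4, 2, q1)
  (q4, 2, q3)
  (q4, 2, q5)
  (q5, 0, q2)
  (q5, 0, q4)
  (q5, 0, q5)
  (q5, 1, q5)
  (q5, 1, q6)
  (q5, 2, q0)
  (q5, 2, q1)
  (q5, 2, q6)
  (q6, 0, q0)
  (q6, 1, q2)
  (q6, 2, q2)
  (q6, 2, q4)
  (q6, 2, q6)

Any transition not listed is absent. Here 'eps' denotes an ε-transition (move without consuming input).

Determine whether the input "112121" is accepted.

Start in {q0}.
Read '1': q0→{q3}; union {q3}; ε-closure = {q3, q5}.
Read '1': q3→{q6}, q5→{q5, q6}; now {q5, q6}.
Read '2': q5→{q0, q1, q6}, q6→{q2, q4, q6}; now {q0, q1, q2, q4, q6}.
Read '1': q0→{q3}, q1→{q0}, q2→{q4, q6}, q4→∅, q6→{q2}; union {q0, q2, q3, q4, q6}; ε-closure = {q0, q2, q3, q4, q5, q6}.
Read '2': q0→∅, q2→∅, q3→{q1}, q4→{q1, q3, q5}, q5→{q0, q1, q6}, q6→{q2, q4, q6}; now {q0, q1, q2, q3, q4, q5, q6}.
Read '1': q0→{q3}, q1→{q0}, q2→{q4, q6}, q3→{q6}, q4→∅, q5→{q5, q6}, q6→{q2}; now {q0, q2, q3, q4, q5, q6}.
The final set {q0, q2, q3, q4, q5, q6} contains the accepting state q0.

Yes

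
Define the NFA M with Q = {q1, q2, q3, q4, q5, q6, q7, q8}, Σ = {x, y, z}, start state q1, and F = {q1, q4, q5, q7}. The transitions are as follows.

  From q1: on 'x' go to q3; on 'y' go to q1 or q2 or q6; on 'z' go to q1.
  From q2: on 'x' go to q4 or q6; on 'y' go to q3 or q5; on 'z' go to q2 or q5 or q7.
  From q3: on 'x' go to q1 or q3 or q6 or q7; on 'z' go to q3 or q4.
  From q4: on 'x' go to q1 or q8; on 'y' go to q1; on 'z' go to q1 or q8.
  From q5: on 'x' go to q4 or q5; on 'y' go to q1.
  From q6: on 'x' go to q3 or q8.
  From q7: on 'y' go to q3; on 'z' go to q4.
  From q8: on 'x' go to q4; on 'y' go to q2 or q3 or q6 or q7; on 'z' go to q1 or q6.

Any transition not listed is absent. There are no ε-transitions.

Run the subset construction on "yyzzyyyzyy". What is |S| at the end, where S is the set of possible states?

Start in {q1}.
Read 'y': {q1} → {q1, q2, q6}.
Read 'y': {q1, q2, q6} → {q1, q2, q3, q5, q6}.
Read 'z': {q1, q2, q3, q5, q6} → {q1, q2, q3, q4, q5, q7}.
Read 'z': {q1, q2, q3, q4, q5, q7} → {q1, q2, q3, q4, q5, q7, q8}.
Read 'y': {q1, q2, q3, q4, q5, q7, q8} → {q1, q2, q3, q5, q6, q7}.
Read 'y': {q1, q2, q3, q5, q6, q7} → {q1, q2, q3, q5, q6}.
Read 'y': {q1, q2, q3, q5, q6} → {q1, q2, q3, q5, q6}.
Read 'z': {q1, q2, q3, q5, q6} → {q1, q2, q3, q4, q5, q7}.
Read 'y': {q1, q2, q3, q4, q5, q7} → {q1, q2, q3, q5, q6}.
Read 'y': {q1, q2, q3, q5, q6} → {q1, q2, q3, q5, q6}.
That set has 5 states.

5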